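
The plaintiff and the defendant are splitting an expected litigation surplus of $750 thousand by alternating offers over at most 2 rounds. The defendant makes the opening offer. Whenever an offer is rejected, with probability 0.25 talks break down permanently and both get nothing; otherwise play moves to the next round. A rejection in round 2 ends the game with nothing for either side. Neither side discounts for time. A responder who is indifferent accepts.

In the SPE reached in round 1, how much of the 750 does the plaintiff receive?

By backward induction:
Round 2 (the plaintiff proposes): the defendant will accept anything ≥ 0, so the plaintiff offers 0 and keeps 750.
Round 1 (the defendant proposes): rejecting gives the plaintiff an expected 0.75 × 750 = 562.5. The defendant offers 562.5 and keeps 750 − 562.5 = 187.5.

562.5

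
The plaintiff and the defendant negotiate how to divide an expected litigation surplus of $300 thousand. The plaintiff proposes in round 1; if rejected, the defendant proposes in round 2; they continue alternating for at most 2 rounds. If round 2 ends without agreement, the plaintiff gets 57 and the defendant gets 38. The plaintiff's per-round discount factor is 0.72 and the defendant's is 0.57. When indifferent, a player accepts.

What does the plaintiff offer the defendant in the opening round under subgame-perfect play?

Solve by backward induction from round 2.
Round 2 (the defendant proposes): the plaintiff gets 57 if talks fail, so the defendant offers 57 and keeps 243.
Round 1 (the plaintiff proposes): the defendant can get 243 next round, worth 0.57 × 243 = 138.51 now; the plaintiff offers that and keeps 161.49.

138.51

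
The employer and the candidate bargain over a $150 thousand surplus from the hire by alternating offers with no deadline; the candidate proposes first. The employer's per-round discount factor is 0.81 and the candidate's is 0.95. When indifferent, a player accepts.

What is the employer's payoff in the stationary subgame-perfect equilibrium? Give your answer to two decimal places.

When the candidate proposes, the employer accepts any offer worth at least 0.81 times what the employer would get by proposing next round; and vice versa.
This gives x = 150 − 0.81y and y = 150 − 0.95x, where x and y are each side's share when it proposes.
Hence (1 − 0.81·0.95)x = 150(1 − 0.81), i.e. 0.2305·x = 28.5.
x ≈ 123.6443; the employer's share is 150 − x ≈ 26.3557.

26.36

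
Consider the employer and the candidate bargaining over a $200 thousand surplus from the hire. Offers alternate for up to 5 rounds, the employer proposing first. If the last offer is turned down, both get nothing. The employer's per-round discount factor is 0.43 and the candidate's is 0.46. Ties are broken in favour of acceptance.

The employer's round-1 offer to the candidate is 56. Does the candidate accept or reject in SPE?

Reject

Work out the candidate's continuation value if the offer is rejected.
Round 5 (the employer proposes): rejection yields 0 for the candidate; the employer offers 0 and keeps 200.
Round 4 (the candidate proposes): the employer can get 200 next round, worth 0.43 × 200 = 86 now; the candidate offers that and keeps 114.
Round 3 (the employer proposes): the candidate can get 114 next round, worth 0.46 × 114 = 52.44 now. The employer offers 52.44 and keeps 200 − 52.44 = 147.56.
Round 2 (the candidate proposes): the employer can get 147.56 next round, worth 0.43 × 147.56 = 63.4508 now, so the candidate offers 63.4508, keeping 136.5492.
So by rejecting in round 1, the candidate gets 136.5492 next round, worth 0.46 × 136.5492 = 62.812632 now.
Offer 56 < 62.812632, so the candidate rejects.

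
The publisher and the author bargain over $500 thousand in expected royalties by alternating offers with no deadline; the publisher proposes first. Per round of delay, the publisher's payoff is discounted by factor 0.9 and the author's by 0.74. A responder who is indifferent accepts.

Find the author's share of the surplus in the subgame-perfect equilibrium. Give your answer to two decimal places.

110.78

In a stationary SPE each proposer offers the other exactly their discounted continuation value.
If the publisher keeps x when proposing and the author keeps y when proposing, then x = 500 − 0.74y and y = 500 − 0.9x.
Solving: x = 500(1 − 0.74) / (1 − 0.9·0.74) = 130 / 0.334 ≈ 389.2216.
The author gets 500 − 389.2216 ≈ 110.7784.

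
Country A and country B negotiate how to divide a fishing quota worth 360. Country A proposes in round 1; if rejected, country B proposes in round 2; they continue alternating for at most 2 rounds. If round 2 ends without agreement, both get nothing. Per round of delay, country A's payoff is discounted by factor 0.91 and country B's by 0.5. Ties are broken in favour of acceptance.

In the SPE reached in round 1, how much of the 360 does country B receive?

180

Round 2 (country B proposes): country A will accept anything ≥ 0, so country B offers 0 and keeps 360.
Round 1 (country A proposes): country B can get 360 next round, worth 0.5 × 360 = 180 now, so country A offers 180, keeping 180.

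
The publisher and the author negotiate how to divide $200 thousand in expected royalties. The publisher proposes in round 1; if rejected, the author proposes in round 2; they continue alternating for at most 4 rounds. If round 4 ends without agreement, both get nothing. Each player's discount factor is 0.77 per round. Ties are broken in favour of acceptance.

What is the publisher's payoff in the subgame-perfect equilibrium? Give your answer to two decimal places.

73.27

Round 4 (the author proposes): rejection yields 0 for the publisher; the author offers 0 and keeps 200.
Round 3 (the publisher proposes): the author can get 200 next round, worth 0.77 × 200 = 154 now. The publisher offers 154 and keeps 200 − 154 = 46.
Round 2 (the author proposes): the publisher can get 46 next round, worth 0.77 × 46 = 35.42 now. The author offers 35.42 and keeps 200 − 35.42 = 164.58.
Round 1 (the publisher proposes): the author can get 164.58 next round, worth 0.77 × 164.58 = 126.7266 now. The publisher offers 126.7266 and keeps 200 − 126.7266 = 73.2734.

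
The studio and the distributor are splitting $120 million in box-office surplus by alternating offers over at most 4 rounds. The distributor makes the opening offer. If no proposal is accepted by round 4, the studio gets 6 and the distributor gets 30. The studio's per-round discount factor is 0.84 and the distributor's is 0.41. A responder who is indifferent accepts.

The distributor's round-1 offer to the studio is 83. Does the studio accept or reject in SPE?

Reject

Work out the studio's continuation value if the offer is rejected.
Round 4 (the studio proposes): the distributor gets 30 if talks fail, so the studio offers 30 and keeps 90.
Round 3 (the distributor proposes): the studio can get 90 next round, worth 0.84 × 90 = 75.6 now, so the distributor offers 75.6, keeping 44.4.
Round 2 (the studio proposes): the distributor can get 44.4 next round, worth 0.41 × 44.4 = 18.204 now; the studio offers that and keeps 101.796.
So by rejecting in round 1, the studio gets 101.796 next round, worth 0.84 × 101.796 = 85.50864 now.
Offer 83 < 85.50864, so the studio rejects.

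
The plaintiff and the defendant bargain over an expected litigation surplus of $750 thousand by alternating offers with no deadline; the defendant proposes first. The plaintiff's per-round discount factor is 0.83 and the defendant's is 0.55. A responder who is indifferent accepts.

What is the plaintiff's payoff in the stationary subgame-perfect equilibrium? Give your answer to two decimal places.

Let x be the defendant's share when the defendant proposes and y be the plaintiff's share when the plaintiff proposes.
The plaintiff accepts iff offered ≥ 0.83·y, so x = 750 − 0.83y. Symmetrically y = 750 − 0.55x.
Substituting: x = 750 − 0.83(750 − 0.55x), giving x(1 − 0.55·0.83) = 750(1 − 0.83).
So x = 750 × 0.17 / 0.5435 ≈ 234.5906, and the plaintiff receives 750 − x ≈ 515.4094.

515.41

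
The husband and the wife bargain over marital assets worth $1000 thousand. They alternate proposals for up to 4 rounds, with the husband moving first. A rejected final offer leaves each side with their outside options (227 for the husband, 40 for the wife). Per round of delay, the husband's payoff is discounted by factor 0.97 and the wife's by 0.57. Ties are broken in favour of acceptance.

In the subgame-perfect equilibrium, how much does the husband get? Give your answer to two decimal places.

Round 4 (the wife proposes): the husband gets 227 if talks fail, so the wife offers 227 and keeps 773.
Round 3 (the husband proposes): the wife can get 773 next round, worth 0.57 × 773 = 440.61 now. The husband offers 440.61 and keeps 1000 − 440.61 = 559.39.
Round 2 (the wife proposes): the husband can get 559.39 next round, worth 0.97 × 559.39 = 542.6083 now. The wife offers 542.6083 and keeps 1000 − 542.6083 = 457.3917.
Round 1 (the husband proposes): the wife can get 457.3917 next round, worth 0.57 × 457.3917 = 260.713269 now; the husband offers that and keeps 739.286731.

739.29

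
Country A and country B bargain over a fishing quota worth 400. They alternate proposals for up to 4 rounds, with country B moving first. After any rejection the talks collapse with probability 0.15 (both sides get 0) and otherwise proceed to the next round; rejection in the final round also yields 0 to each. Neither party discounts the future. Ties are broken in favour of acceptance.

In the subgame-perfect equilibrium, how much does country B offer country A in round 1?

Round 4 (country A proposes): rejection yields 0 for country B; country A offers 0 and keeps 400.
Round 3 (country B proposes): rejecting gives country A an expected 0.85 × 400 = 340; country B offers that and keeps 60.
Round 2 (country A proposes): rejecting gives country B an expected 0.85 × 60 = 51, so country A offers 51, keeping 349.
Round 1 (country B proposes): rejecting gives country A an expected 0.85 × 349 = 296.65, so country B offers 296.65, keeping 103.35.

296.65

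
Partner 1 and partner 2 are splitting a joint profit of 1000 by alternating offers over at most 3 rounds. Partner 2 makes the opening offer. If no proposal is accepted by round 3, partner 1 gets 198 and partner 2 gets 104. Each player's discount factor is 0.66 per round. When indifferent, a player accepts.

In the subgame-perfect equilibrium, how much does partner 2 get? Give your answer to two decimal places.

Round 3 (partner 2 proposes): partner 1 gets 198 if talks fail, so partner 2 offers 198 and keeps 802.
Round 2 (partner 1 proposes): partner 2 can get 802 next round, worth 0.66 × 802 = 529.32 now, so partner 1 offers 529.32, keeping 470.68.
Round 1 (partner 2 proposes): partner 1 can get 470.68 next round, worth 0.66 × 470.68 = 310.6488 now, so partner 2 offers 310.6488, keeping 689.3512.

689.35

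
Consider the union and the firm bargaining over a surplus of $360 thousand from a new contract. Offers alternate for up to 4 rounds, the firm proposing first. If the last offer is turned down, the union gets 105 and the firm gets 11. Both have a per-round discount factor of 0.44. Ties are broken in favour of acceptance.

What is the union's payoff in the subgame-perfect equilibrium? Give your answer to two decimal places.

118.43

Work backward from the last round.
Round 4 (the union proposes): the firm gets 11 if talks fail, so the union offers 11 and keeps 349.
Round 3 (the firm proposes): the union can get 349 next round, worth 0.44 × 349 = 153.56 now, so the firm offers 153.56, keeping 206.44.
Round 2 (the union proposes): the firm can get 206.44 next round, worth 0.44 × 206.44 = 90.8336 now; the union offers that and keeps 269.1664.
Round 1 (the firm proposes): the union can get 269.1664 next round, worth 0.44 × 269.1664 = 118.433216 now; the firm offers that and keeps 241.566784.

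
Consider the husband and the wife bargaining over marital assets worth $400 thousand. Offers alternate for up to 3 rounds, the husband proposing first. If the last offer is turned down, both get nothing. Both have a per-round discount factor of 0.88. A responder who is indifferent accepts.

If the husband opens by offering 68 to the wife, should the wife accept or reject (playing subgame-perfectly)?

Round 3 (the husband proposes): the wife will accept anything ≥ 0, so the husband offers 0 and keeps 400.
Round 2 (the wife proposes): the husband can get 400 next round, worth 0.88 × 400 = 352 now, so the wife offers 352, keeping 48.
So by rejecting in round 1, the wife gets 48 next round, worth 0.88 × 48 = 42.24 now.
Offer 68 ≥ 42.24, so the wife accepts.

Accept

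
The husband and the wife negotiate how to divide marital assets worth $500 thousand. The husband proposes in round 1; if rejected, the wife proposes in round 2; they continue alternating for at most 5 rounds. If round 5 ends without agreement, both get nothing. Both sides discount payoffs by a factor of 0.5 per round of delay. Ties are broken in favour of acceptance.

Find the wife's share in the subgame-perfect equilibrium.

Round 5 (the husband proposes): the wife will accept anything ≥ 0, so the husband offers 0 and keeps 500.
Round 4 (the wife proposes): the husband can get 500 next round, worth 0.5 × 500 = 250 now; the wife offers that and keeps 250.
Round 3 (the husband proposes): the wife can get 250 next round, worth 0.5 × 250 = 125 now, so the husband offers 125, keeping 375.
Round 2 (the wife proposes): the husband can get 375 next round, worth 0.5 × 375 = 187.5 now; the wife offers that and keeps 312.5.
Round 1 (the husband proposes): the wife can get 312.5 next round, worth 0.5 × 312.5 = 156.25 now; the husband offers that and keeps 343.75.

156.25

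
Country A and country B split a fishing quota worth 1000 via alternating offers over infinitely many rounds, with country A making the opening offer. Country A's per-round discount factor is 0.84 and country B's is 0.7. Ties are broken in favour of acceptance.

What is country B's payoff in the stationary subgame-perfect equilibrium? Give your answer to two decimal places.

271.84

When country A proposes, country B accepts any offer worth at least 0.7 times what country B would get by proposing next round; and vice versa.
This gives x = 1000 − 0.7y and y = 1000 − 0.84x, where x and y are each side's share when it proposes.
Hence (1 − 0.7·0.84)x = 1000(1 − 0.7), i.e. 0.412·x = 300.
x ≈ 728.1553; country B's share is 1000 − x ≈ 271.8447.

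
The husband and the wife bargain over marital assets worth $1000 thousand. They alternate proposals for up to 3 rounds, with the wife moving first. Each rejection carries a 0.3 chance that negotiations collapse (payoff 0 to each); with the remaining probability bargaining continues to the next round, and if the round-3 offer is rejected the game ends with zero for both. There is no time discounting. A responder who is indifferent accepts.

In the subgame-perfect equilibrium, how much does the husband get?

210

Round 3 (the wife proposes): rejection yields 0 for the husband; the wife offers 0 and keeps 1000.
Round 2 (the husband proposes): rejecting gives the wife an expected 0.7 × 1000 = 700; the husband offers that and keeps 300.
Round 1 (the wife proposes): rejecting gives the husband an expected 0.7 × 300 = 210. The wife offers 210 and keeps 1000 − 210 = 790.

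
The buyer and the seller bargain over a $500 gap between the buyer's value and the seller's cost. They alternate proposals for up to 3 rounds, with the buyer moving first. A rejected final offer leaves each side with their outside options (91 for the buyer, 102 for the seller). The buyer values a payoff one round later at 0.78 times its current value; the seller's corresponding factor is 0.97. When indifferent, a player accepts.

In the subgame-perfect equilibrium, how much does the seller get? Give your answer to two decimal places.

Round 3 (the buyer proposes): the seller gets 102 if talks fail, so the buyer offers 102 and keeps 398.
Round 2 (the seller proposes): the buyer can get 398 next round, worth 0.78 × 398 = 310.44 now. The seller offers 310.44 and keeps 500 − 310.44 = 189.56.
Round 1 (the buyer proposes): the seller can get 189.56 next round, worth 0.97 × 189.56 = 183.8732 now; the buyer offers that and keeps 316.1268.

183.87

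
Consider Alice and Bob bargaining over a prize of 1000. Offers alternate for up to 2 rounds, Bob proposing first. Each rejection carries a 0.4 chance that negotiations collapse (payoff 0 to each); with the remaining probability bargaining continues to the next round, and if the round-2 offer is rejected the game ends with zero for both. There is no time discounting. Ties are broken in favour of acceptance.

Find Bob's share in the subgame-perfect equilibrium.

400

By backward induction:
Round 2 (Alice proposes): Bob will accept anything ≥ 0, so Alice offers 0 and keeps 1000.
Round 1 (Bob proposes): rejecting gives Alice an expected 0.6 × 1000 = 600; Bob offers that and keeps 400.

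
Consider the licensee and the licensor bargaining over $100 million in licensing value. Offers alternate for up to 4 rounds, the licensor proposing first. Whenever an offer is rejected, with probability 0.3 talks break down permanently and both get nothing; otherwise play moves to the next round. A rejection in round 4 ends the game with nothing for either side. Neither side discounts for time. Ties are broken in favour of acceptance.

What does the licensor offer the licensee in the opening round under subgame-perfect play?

By backward induction:
Round 4 (the licensee proposes): the licensor will accept anything ≥ 0, so the licensee offers 0 and keeps 100.
Round 3 (the licensor proposes): rejecting gives the licensee an expected 0.7 × 100 = 70; the licensor offers that and keeps 30.
Round 2 (the licensee proposes): rejecting gives the licensor an expected 0.7 × 30 = 21; the licensee offers that and keeps 79.
Round 1 (the licensor proposes): rejecting gives the licensee an expected 0.7 × 79 = 55.3; the licensor offers that and keeps 44.7.

55.3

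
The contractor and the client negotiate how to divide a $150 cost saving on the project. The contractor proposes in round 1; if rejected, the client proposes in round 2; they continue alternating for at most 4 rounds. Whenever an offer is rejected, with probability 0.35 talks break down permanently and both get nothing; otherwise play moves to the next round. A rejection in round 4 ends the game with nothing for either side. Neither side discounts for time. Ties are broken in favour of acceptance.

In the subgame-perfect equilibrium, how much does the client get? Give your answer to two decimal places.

75.32

Round 4 (the client proposes): rejection yields 0 for the contractor; the client offers 0 and keeps 150.
Round 3 (the contractor proposes): rejecting gives the client an expected 0.65 × 150 = 97.5; the contractor offers that and keeps 52.5.
Round 2 (the client proposes): rejecting gives the contractor an expected 0.65 × 52.5 = 34.125; the client offers that and keeps 115.875.
Round 1 (the contractor proposes): rejecting gives the client an expected 0.65 × 115.875 = 75.31875; the contractor offers that and keeps 74.68125.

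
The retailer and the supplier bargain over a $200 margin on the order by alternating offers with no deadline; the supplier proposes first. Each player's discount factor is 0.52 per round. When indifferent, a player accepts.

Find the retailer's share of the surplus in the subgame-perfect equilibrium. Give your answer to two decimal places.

Let x be the supplier's share when the supplier proposes and y be the retailer's share when the retailer proposes.
The retailer accepts iff offered ≥ 0.52·y, so x = 200 − 0.52y. Symmetrically y = 200 − 0.52x.
Substituting: x = 200 − 0.52(200 − 0.52x), giving x(1 − 0.52·0.52) = 200(1 − 0.52).
So x = 200 × 0.48 / 0.7296 ≈ 131.5789, and the retailer receives 200 − x ≈ 68.4211.

68.42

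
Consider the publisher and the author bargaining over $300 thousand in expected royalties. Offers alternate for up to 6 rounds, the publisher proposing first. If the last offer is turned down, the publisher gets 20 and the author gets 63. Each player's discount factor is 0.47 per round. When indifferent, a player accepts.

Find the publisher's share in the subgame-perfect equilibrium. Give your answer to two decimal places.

Round 6 (the author proposes): the publisher gets 20 if talks fail, so the author offers 20 and keeps 280.
Round 5 (the publisher proposes): the author can get 280 next round, worth 0.47 × 280 = 131.6 now; the publisher offers that and keeps 168.4.
Round 4 (the author proposes): the publisher can get 168.4 next round, worth 0.47 × 168.4 = 79.148 now; the author offers that and keeps 220.852.
Round 3 (the publisher proposes): the author can get 220.852 next round, worth 0.47 × 220.852 = 103.80044 now, so the publisher offers 103.80044, keeping 196.19956.
Round 2 (the author proposes): the publisher can get 196.19956 next round, worth 0.47 × 196.19956 = 92.2137932 now; the author offers that and keeps 207.7862068.
Round 1 (the publisher proposes): the author can get 207.7862068 next round, worth 0.47 × 207.7862068 = 97.659517196 now. The publisher offers 97.659517196 and keeps 300 − 97.659517196 = 202.340482804.

202.34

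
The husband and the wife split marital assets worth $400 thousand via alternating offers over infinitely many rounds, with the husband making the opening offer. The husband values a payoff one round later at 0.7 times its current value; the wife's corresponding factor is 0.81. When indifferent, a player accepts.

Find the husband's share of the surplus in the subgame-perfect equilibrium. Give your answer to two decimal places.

175.52

In a stationary SPE each proposer offers the other exactly their discounted continuation value.
If the husband keeps x when proposing and the wife keeps y when proposing, then x = 400 − 0.81y and y = 400 − 0.7x.
Solving: x = 400(1 − 0.81) / (1 − 0.7·0.81) = 76 / 0.433 ≈ 175.5196.
The wife gets 400 − 175.5196 ≈ 224.4804.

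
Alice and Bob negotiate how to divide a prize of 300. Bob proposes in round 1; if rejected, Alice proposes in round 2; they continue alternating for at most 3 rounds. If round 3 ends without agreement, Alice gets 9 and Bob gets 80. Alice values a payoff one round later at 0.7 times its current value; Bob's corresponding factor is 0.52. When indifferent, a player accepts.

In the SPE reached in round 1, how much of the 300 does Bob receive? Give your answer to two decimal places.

Round 3 (Bob proposes): Alice gets 9 if talks fail, so Bob offers 9 and keeps 291.
Round 2 (Alice proposes): Bob can get 291 next round, worth 0.52 × 291 = 151.32 now, so Alice offers 151.32, keeping 148.68.
Round 1 (Bob proposes): Alice can get 148.68 next round, worth 0.7 × 148.68 = 104.076 now; Bob offers that and keeps 195.924.

195.92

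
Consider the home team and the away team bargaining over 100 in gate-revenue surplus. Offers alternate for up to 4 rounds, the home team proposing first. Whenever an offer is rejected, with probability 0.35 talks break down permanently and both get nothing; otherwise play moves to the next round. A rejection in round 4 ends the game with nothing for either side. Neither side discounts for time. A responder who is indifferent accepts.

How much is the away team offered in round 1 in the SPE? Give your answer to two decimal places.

50.21

By backward induction:
Round 4 (the away team proposes): the home team will accept anything ≥ 0, so the away team offers 0 and keeps 100.
Round 3 (the home team proposes): rejecting gives the away team an expected 0.65 × 100 = 65; the home team offers that and keeps 35.
Round 2 (the away team proposes): rejecting gives the home team an expected 0.65 × 35 = 22.75; the away team offers that and keeps 77.25.
Round 1 (the home team proposes): rejecting gives the away team an expected 0.65 × 77.25 = 50.2125, so the home team offers 50.2125, keeping 49.7875.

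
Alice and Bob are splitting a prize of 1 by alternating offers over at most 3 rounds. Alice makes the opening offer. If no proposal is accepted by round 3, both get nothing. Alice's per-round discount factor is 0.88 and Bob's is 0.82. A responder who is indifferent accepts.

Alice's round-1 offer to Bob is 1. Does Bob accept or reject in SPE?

Round 3 (Alice proposes): rejection yields 0 for Bob; Alice offers 0 and keeps 1.
Round 2 (Bob proposes): Alice can get 1 next round, worth 0.88 × 1 = 0.88 now. Bob offers 0.88 and keeps 1 − 0.88 = 0.12.
So by rejecting in round 1, Bob gets 0.12 next round, worth 0.82 × 0.12 = 0.0984 now.
Offer 1 ≥ 0.0984, so Bob accepts.

Accept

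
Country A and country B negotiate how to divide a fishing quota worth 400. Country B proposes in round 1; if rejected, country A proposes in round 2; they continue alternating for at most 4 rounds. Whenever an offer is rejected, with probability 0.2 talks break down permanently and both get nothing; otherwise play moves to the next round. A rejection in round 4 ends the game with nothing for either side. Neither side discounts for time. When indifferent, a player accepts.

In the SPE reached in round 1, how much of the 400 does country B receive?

131.2

By backward induction:
Round 4 (country A proposes): country B will accept anything ≥ 0, so country A offers 0 and keeps 400.
Round 3 (country B proposes): rejecting gives country A an expected 0.8 × 400 = 320. Country B offers 320 and keeps 400 − 320 = 80.
Round 2 (country A proposes): rejecting gives country B an expected 0.8 × 80 = 64; country A offers that and keeps 336.
Round 1 (country B proposes): rejecting gives country A an expected 0.8 × 336 = 268.8, so country B offers 268.8, keeping 131.2.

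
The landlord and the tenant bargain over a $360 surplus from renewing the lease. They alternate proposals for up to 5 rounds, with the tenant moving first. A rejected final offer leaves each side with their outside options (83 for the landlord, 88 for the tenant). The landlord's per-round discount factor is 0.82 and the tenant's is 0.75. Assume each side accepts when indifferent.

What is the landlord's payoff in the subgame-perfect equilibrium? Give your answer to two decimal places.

Work backward from the last round.
Round 5 (the tenant proposes): the landlord gets 83 if talks fail, so the tenant offers 83 and keeps 277.
Round 4 (the landlord proposes): the tenant can get 277 next round, worth 0.75 × 277 = 207.75 now. The landlord offers 207.75 and keeps 360 − 207.75 = 152.25.
Round 3 (the tenant proposes): the landlord can get 152.25 next round, worth 0.82 × 152.25 = 124.845 now; the tenant offers that and keeps 235.155.
Round 2 (the landlord proposes): the tenant can get 235.155 next round, worth 0.75 × 235.155 = 176.36625 now, so the landlord offers 176.36625, keeping 183.63375.
Round 1 (the tenant proposes): the landlord can get 183.63375 next round, worth 0.82 × 183.63375 = 150.579675 now. The tenant offers 150.579675 and keeps 360 − 150.579675 = 209.420325.

150.58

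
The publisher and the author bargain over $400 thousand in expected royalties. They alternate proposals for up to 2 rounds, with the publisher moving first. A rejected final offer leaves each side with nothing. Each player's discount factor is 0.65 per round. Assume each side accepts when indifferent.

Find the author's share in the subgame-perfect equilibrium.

260

Round 2 (the author proposes): rejection yields 0 for the publisher; the author offers 0 and keeps 400.
Round 1 (the publisher proposes): the author can get 400 next round, worth 0.65 × 400 = 260 now; the publisher offers that and keeps 140.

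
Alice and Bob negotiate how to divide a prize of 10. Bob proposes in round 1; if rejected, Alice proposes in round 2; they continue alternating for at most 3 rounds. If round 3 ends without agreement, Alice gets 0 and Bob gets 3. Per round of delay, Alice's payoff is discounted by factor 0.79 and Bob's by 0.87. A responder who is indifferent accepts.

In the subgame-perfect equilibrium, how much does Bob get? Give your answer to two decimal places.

8.97

By backward induction:
Round 3 (Bob proposes): Alice will accept anything ≥ 0, so Bob offers 0 and keeps 10.
Round 2 (Alice proposes): Bob can get 10 next round, worth 0.87 × 10 = 8.7 now. Alice offers 8.7 and keeps 10 − 8.7 = 1.3.
Round 1 (Bob proposes): Alice can get 1.3 next round, worth 0.79 × 1.3 = 1.027 now. Bob offers 1.027 and keeps 10 − 1.027 = 8.973.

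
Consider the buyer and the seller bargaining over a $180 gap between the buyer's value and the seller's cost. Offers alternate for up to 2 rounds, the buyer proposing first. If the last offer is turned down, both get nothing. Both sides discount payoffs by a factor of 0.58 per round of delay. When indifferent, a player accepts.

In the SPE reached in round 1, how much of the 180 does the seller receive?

Round 2 (the seller proposes): rejection yields 0 for the buyer; the seller offers 0 and keeps 180.
Round 1 (the buyer proposes): the seller can get 180 next round, worth 0.58 × 180 = 104.4 now; the buyer offers that and keeps 75.6.

104.4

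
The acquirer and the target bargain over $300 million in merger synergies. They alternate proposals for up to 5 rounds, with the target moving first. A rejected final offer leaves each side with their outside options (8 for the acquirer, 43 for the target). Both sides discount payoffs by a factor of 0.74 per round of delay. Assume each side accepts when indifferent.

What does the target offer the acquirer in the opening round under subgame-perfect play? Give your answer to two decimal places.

Round 5 (the target proposes): the acquirer gets 8 if talks fail, so the target offers 8 and keeps 292.
Round 4 (the acquirer proposes): the target can get 292 next round, worth 0.74 × 292 = 216.08 now. The acquirer offers 216.08 and keeps 300 − 216.08 = 83.92.
Round 3 (the target proposes): the acquirer can get 83.92 next round, worth 0.74 × 83.92 = 62.1008 now; the target offers that and keeps 237.8992.
Round 2 (the acquirer proposes): the target can get 237.8992 next round, worth 0.74 × 237.8992 = 176.045408 now, so the acquirer offers 176.045408, keeping 123.954592.
Round 1 (the target proposes): the acquirer can get 123.954592 next round, worth 0.74 × 123.954592 = 91.72639808 now, so the target offers 91.72639808, keeping 208.27360192.

91.73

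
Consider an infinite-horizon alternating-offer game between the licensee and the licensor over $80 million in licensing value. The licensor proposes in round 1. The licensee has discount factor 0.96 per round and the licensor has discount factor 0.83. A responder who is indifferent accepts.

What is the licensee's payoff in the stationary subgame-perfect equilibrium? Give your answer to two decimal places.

Let x be the licensor's share when the licensor proposes and y be the licensee's share when the licensee proposes.
The licensee accepts iff offered ≥ 0.96·y, so x = 80 − 0.96y. Symmetrically y = 80 − 0.83x.
Substituting: x = 80 − 0.96(80 − 0.83x), giving x(1 − 0.83·0.96) = 80(1 − 0.96).
So x = 80 × 0.04 / 0.2032 ≈ 15.7480, and the licensee receives 80 − x ≈ 64.2520.

64.25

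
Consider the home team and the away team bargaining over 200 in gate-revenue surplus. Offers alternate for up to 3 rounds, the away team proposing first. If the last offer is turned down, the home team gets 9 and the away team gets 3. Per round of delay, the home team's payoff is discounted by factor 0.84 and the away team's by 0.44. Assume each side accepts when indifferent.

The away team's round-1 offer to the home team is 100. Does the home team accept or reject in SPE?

Accept

Round 3 (the away team proposes): the home team gets 9 if talks fail, so the away team offers 9 and keeps 191.
Round 2 (the home team proposes): the away team can get 191 next round, worth 0.44 × 191 = 84.04 now. The home team offers 84.04 and keeps 200 − 84.04 = 115.96.
So by rejecting in round 1, the home team gets 115.96 next round, worth 0.84 × 115.96 = 97.4064 now.
Offer 100 ≥ 97.4064, so the home team accepts.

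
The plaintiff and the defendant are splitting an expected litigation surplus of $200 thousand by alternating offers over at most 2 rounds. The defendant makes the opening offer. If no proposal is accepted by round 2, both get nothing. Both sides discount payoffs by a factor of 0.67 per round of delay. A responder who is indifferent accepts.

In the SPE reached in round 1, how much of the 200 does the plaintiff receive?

Round 2 (the plaintiff proposes): the defendant will accept anything ≥ 0, so the plaintiff offers 0 and keeps 200.
Round 1 (the defendant proposes): the plaintiff can get 200 next round, worth 0.67 × 200 = 134 now, so the defendant offers 134, keeping 66.

134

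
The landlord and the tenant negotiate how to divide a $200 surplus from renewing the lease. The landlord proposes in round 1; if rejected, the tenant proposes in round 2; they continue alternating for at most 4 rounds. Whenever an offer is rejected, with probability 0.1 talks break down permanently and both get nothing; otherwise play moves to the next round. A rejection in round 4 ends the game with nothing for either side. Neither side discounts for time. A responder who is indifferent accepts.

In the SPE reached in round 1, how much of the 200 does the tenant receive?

163.8

By backward induction:
Round 4 (the tenant proposes): rejection yields 0 for the landlord; the tenant offers 0 and keeps 200.
Round 3 (the landlord proposes): rejecting gives the tenant an expected 0.9 × 200 = 180; the landlord offers that and keeps 20.
Round 2 (the tenant proposes): rejecting gives the landlord an expected 0.9 × 20 = 18. The tenant offers 18 and keeps 200 − 18 = 182.
Round 1 (the landlord proposes): rejecting gives the tenant an expected 0.9 × 182 = 163.8; the landlord offers that and keeps 36.2.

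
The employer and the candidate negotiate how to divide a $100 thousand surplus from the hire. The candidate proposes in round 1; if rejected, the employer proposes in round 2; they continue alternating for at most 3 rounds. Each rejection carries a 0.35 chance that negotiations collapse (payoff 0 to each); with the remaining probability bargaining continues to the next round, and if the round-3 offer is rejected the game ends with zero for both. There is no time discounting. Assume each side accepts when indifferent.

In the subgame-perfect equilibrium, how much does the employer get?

Round 3 (the candidate proposes): rejection yields 0 for the employer; the candidate offers 0 and keeps 100.
Round 2 (the employer proposes): rejecting gives the candidate an expected 0.65 × 100 = 65; the employer offers that and keeps 35.
Round 1 (the candidate proposes): rejecting gives the employer an expected 0.65 × 35 = 22.75. The candidate offers 22.75 and keeps 100 − 22.75 = 77.25.

22.75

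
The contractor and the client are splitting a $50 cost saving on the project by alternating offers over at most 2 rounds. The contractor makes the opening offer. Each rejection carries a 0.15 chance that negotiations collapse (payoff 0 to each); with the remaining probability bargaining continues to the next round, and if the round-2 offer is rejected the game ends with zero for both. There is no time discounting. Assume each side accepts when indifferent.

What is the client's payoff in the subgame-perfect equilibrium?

42.5

Round 2 (the client proposes): rejection yields 0 for the contractor; the client offers 0 and keeps 50.
Round 1 (the contractor proposes): rejecting gives the client an expected 0.85 × 50 = 42.5. The contractor offers 42.5 and keeps 50 − 42.5 = 7.5.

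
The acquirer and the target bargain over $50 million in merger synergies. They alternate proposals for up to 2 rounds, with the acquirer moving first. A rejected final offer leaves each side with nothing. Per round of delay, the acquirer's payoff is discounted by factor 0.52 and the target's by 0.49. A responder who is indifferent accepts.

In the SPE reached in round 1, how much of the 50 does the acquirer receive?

25.5

Round 2 (the target proposes): the acquirer will accept anything ≥ 0, so the target offers 0 and keeps 50.
Round 1 (the acquirer proposes): the target can get 50 next round, worth 0.49 × 50 = 24.5 now; the acquirer offers that and keeps 25.5.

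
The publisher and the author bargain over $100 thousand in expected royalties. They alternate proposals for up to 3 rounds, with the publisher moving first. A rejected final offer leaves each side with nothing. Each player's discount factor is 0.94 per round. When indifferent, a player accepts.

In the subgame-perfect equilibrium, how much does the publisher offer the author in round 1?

Work backward from the last round.
Round 3 (the publisher proposes): rejection yields 0 for the author; the publisher offers 0 and keeps 100.
Round 2 (the author proposes): the publisher can get 100 next round, worth 0.94 × 100 = 94 now. The author offers 94 and keeps 100 − 94 = 6.
Round 1 (the publisher proposes): the author can get 6 next round, worth 0.94 × 6 = 5.64 now; the publisher offers that and keeps 94.36.

5.64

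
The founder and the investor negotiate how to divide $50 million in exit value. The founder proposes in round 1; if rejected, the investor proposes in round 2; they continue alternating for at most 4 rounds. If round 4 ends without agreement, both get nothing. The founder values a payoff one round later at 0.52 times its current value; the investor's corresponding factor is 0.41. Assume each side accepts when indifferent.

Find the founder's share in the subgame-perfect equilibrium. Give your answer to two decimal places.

35.79

Work backward from the last round.
Round 4 (the investor proposes): the founder will accept anything ≥ 0, so the investor offers 0 and keeps 50.
Round 3 (the founder proposes): the investor can get 50 next round, worth 0.41 × 50 = 20.5 now. The founder offers 20.5 and keeps 50 − 20.5 = 29.5.
Round 2 (the investor proposes): the founder can get 29.5 next round, worth 0.52 × 29.5 = 15.34 now, so the investor offers 15.34, keeping 34.66.
Round 1 (the founder proposes): the investor can get 34.66 next round, worth 0.41 × 34.66 = 14.2106 now. The founder offers 14.2106 and keeps 50 − 14.2106 = 35.7894.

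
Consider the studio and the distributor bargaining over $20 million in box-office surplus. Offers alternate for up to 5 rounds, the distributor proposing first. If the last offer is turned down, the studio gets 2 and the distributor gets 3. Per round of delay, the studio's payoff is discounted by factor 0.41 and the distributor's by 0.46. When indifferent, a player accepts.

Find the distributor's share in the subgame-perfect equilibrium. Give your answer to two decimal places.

Round 5 (the distributor proposes): the studio gets 2 if talks fail, so the distributor offers 2 and keeps 18.
Round 4 (the studio proposes): the distributor can get 18 next round, worth 0.46 × 18 = 8.28 now. The studio offers 8.28 and keeps 20 − 8.28 = 11.72.
Round 3 (the distributor proposes): the studio can get 11.72 next round, worth 0.41 × 11.72 = 4.8052 now; the distributor offers that and keeps 15.1948.
Round 2 (the studio proposes): the distributor can get 15.1948 next round, worth 0.46 × 15.1948 = 6.989608 now. The studio offers 6.989608 and keeps 20 − 6.989608 = 13.010392.
Round 1 (the distributor proposes): the studio can get 13.010392 next round, worth 0.41 × 13.010392 = 5.33426072 now, so the distributor offers 5.33426072, keeping 14.66573928.

14.67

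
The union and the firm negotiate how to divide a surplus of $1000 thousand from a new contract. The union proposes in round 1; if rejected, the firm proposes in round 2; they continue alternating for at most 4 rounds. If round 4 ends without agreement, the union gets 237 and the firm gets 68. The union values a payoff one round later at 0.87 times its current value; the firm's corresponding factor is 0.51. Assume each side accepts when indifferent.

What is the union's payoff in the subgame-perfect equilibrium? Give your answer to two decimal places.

Round 4 (the firm proposes): the union gets 237 if talks fail, so the firm offers 237 and keeps 763.
Round 3 (the union proposes): the firm can get 763 next round, worth 0.51 × 763 = 389.13 now. The union offers 389.13 and keeps 1000 − 389.13 = 610.87.
Round 2 (the firm proposes): the union can get 610.87 next round, worth 0.87 × 610.87 = 531.4569 now. The firm offers 531.4569 and keeps 1000 − 531.4569 = 468.5431.
Round 1 (the union proposes): the firm can get 468.5431 next round, worth 0.51 × 468.5431 = 238.956981 now. The union offers 238.956981 and keeps 1000 − 238.956981 = 761.043019.

761.04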